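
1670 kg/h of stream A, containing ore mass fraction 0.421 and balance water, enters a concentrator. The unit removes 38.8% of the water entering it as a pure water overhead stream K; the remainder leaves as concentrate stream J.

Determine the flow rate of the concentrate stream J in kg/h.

1295 kg/h

water entering = 1670×0.579 = 966.93 kg/h; overhead removed = 0.388×966.93 = 375.17 kg/h.
Concentrate = 1670 − 375.17 = 1294.8 kg/h.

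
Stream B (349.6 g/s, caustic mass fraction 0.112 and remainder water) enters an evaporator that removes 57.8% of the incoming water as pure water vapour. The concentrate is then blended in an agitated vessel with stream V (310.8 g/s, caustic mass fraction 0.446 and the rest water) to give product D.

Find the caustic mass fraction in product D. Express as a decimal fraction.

Vapour removed = 0.578×0.888×349.6 = 179.44 g/s; concentrate = 170.16 g/s.
caustic reaching the mixer = 39.155 (from concentrate) + 310.8×0.446 = 177.77 g/s.
Product flow = 170.16 + 310.8 = 480.96 g/s; caustic fraction = 0.370.

0.370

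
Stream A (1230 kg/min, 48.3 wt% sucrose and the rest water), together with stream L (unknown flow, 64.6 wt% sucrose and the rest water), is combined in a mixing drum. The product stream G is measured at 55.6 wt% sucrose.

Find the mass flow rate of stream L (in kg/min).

Let L be the unknown flow. Total out = 1230 + L.
sucrose balance: 594.09 + 0.646·L = 0.556·(1230 + L)
(0.646 − 0.556)·L = 0.556×1230 − 594.09 = 89.79
L = 89.79 / 0.090 = 997.67 kg/min

997.7 kg/min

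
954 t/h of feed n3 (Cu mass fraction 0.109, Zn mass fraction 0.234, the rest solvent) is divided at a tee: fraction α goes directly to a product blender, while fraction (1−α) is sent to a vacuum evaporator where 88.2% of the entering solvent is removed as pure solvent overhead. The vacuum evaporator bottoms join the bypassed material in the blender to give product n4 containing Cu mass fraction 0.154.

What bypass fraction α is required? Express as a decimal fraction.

All 954×0.109 = 103.99 t/h of Cu reaches n4, so n4 = 103.99/0.154 = 675.23 t/h and vapour = 278.77 t/h.
The evaporator receives (1−α)·954 of feed at 0.657 solvent and removes 0.882 of that solvent:
0.882×0.657×(1−α)×954 = 278.77
(1−α) = 278.77/552.82 = 0.5043;  α = 0.4957.

0.496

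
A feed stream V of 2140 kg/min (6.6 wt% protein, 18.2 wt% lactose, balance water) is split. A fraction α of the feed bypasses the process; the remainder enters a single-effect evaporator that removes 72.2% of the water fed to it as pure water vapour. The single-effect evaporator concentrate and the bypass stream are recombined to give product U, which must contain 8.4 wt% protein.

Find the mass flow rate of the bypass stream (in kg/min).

All 2140×0.066 = 141.24 kg/min of protein reaches U, so U = 141.24/0.084 = 1681.4 kg/min and vapour = 458.57 kg/min.
The evaporator receives (1−α)·2140 of feed at 0.752 water and removes 0.722 of that water:
0.722×0.752×(1−α)×2140 = 458.57
(1−α) = 458.57/1161.9 = 0.3947;  α = 0.6053.
Bypass flow = 0.6053×2140 = 1295.4 kg/min.

1295 kg/min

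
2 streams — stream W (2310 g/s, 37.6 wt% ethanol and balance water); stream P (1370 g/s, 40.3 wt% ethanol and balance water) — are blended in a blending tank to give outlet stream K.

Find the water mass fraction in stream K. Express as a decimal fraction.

0.614

Total flow out = 2310 + 1370 = 3680 g/s.
water in = 2310×0.624 + 1370×0.597 = 2259.3 g/s.
water mass fraction in K = 2259.3/3680 = 0.614.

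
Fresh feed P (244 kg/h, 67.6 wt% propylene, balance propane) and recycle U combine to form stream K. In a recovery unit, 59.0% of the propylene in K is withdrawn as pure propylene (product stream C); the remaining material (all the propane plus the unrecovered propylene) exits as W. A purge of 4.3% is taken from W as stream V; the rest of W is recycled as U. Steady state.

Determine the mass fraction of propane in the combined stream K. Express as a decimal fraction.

0.871

propane enters only via P and leaves only via the purge: 244×0.324 = 0.043×(propane in W), and the recovery unit passes all propane, so propane in K = propane in W = 1838.5 kg/h.
propylene in K: m_A = 244×0.676 + (1−0.043)·(1−0.590)·m_A, so m_A = 164.94/0.6076 = 271.45 kg/h.
K = 271.45 + 1838.5 = 2110 kg/h.
propane fraction in K = 1838.5/2110 = 0.871.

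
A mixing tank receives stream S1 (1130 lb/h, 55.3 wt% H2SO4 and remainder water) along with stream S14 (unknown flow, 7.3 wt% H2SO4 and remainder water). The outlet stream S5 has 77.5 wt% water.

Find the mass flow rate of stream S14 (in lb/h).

Let S14 be the unknown flow. Total out = 1130 + S14.
water balance: 505.11 + 0.927·S14 = 0.775·(1130 + S14)
(0.927 − 0.775)·S14 = 0.775×1130 − 505.11 = 370.64
S14 = 370.64 / 0.152 = 2438.4 lb/h

2438 lb/h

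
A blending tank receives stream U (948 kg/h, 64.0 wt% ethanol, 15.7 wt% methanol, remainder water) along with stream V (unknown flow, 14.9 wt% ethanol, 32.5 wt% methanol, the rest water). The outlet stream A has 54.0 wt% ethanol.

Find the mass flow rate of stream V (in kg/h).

242.5 kg/h

Let V be the unknown flow. Total out = 948 + V.
ethanol balance: 606.72 + 0.149·V = 0.540·(948 + V)
(0.149 − 0.540)·V = 0.540×948 − 606.72 = -94.8
V = -94.8 / -0.391 = 242.46 kg/h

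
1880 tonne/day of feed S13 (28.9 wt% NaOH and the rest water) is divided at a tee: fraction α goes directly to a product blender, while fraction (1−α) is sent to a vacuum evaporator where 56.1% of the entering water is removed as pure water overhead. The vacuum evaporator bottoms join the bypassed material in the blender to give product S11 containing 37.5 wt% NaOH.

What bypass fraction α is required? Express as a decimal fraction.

All 1880×0.289 = 543.32 tonne/day of NaOH reaches S11, so S11 = 543.32/0.375 = 1448.9 tonne/day and vapour = 431.15 tonne/day.
The evaporator receives (1−α)·1880 of feed at 0.711 water and removes 0.561 of that water:
0.561×0.711×(1−α)×1880 = 431.15
(1−α) = 431.15/749.88 = 0.5750;  α = 0.4250.

0.425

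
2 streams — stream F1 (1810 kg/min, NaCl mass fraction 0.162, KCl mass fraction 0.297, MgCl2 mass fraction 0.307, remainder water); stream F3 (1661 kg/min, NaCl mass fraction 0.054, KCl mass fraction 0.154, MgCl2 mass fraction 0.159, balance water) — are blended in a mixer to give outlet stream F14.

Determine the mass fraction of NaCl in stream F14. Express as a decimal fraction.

0.110

Total flow out = 1810 + 1661 = 3471 kg/min.
NaCl in = 1810×0.162 + 1661×0.054 = 382.91 kg/min.
NaCl mass fraction in F14 = 382.91/3471 = 0.110.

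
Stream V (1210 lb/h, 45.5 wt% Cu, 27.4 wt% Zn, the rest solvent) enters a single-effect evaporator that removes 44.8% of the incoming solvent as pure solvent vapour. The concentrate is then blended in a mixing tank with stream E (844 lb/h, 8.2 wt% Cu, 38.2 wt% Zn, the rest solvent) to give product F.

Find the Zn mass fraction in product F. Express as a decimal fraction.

0.343

Vapour removed = 0.448×0.271×1210 = 146.9 lb/h; concentrate = 1063.1 lb/h.
Zn reaching the mixer = 331.54 (from concentrate) + 844×0.382 = 653.95 lb/h.
Product flow = 1063.1 + 844 = 1907.1 lb/h; Zn fraction = 0.343.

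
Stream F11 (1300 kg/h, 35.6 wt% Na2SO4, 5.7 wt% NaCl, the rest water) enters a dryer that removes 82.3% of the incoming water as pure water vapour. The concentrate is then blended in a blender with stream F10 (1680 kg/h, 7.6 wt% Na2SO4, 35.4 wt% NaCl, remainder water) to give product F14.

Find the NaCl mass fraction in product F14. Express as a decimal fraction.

0.284

Vapour removed = 0.823×0.587×1300 = 628.03 kg/h; concentrate = 671.97 kg/h.
NaCl reaching the mixer = 74.1 (from concentrate) + 1680×0.354 = 668.82 kg/h.
Product flow = 671.97 + 1680 = 2352 kg/h; NaCl fraction = 0.284.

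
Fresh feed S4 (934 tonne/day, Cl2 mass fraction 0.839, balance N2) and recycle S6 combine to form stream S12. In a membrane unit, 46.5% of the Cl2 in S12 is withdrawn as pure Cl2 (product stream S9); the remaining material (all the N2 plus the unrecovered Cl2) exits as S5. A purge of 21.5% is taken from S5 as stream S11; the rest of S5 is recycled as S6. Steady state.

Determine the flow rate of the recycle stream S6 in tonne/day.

1116 tonne/day

N2 enters only via S4 and leaves only via the purge: 934×0.161 = 0.215×(N2 in S5), and the membrane unit passes all N2, so N2 in S12 = N2 in S5 = 699.41 tonne/day.
Cl2 in S12: m_A = 934×0.839 + (1−0.215)·(1−0.465)·m_A, so m_A = 783.63/0.5800 = 1351 tonne/day.
S5 = (1−0.465)×1351 + 699.41 = 1422.2 tonne/day.
Recycle S6 = (1−0.215)×1422.2 = 1116.4 tonne/day.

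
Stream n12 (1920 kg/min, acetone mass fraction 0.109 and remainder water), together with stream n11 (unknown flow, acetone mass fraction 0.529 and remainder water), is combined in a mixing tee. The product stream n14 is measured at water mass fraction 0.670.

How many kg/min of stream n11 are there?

Let n11 be the unknown flow. Total out = 1920 + n11.
water balance: 1710.7 + 0.471·n11 = 0.670·(1920 + n11)
(0.471 − 0.670)·n11 = 0.670×1920 − 1710.7 = -424.32
n11 = -424.32 / -0.199 = 2132.3 kg/min

2132 kg/min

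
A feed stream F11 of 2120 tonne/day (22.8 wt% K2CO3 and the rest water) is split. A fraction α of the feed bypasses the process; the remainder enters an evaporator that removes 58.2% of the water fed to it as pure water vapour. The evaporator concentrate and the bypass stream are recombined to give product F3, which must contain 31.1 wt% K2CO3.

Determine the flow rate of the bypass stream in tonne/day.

All 2120×0.228 = 483.36 tonne/day of K2CO3 reaches F3, so F3 = 483.36/0.311 = 1554.2 tonne/day and vapour = 565.79 tonne/day.
The evaporator receives (1−α)·2120 of feed at 0.772 water and removes 0.582 of that water:
0.582×0.772×(1−α)×2120 = 565.79
(1−α) = 565.79/952.52 = 0.5940;  α = 0.4060.
Bypass flow = 0.4060×2120 = 860.75 tonne/day.

860.7 tonne/day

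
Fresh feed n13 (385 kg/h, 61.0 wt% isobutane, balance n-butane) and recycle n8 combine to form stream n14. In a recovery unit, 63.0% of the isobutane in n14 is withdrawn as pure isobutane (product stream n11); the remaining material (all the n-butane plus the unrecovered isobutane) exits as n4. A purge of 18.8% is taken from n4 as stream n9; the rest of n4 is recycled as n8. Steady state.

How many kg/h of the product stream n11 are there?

211.5 kg/h

isobutane in n14: m_A = 385×0.610 + (1−0.188)·(1−0.630)·m_A, so m_A = 234.85/0.6996 = 335.71 kg/h.
Product n11 = 0.630×335.71 = 211.5 kg/h.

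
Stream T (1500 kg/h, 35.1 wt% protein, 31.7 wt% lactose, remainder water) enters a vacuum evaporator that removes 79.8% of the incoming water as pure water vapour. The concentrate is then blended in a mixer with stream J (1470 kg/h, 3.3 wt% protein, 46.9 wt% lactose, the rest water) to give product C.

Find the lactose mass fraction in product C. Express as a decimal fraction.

0.453

Vapour removed = 0.798×0.332×1500 = 397.4 kg/h; concentrate = 1102.6 kg/h.
lactose reaching the mixer = 475.5 (from concentrate) + 1470×0.469 = 1164.9 kg/h.
Product flow = 1102.6 + 1470 = 2572.6 kg/h; lactose fraction = 0.453.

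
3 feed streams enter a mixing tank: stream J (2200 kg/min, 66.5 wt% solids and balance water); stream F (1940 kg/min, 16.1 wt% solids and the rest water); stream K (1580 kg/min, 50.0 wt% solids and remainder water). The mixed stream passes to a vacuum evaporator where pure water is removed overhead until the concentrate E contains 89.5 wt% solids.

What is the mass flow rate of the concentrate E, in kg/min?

2866 kg/min

solids entering = 2200×0.665 + 1940×0.161 + 1580×0.500 = 2565.3 kg/min.
All solids reports to E, so E = 2565.3/0.895 = 2866.3 kg/min.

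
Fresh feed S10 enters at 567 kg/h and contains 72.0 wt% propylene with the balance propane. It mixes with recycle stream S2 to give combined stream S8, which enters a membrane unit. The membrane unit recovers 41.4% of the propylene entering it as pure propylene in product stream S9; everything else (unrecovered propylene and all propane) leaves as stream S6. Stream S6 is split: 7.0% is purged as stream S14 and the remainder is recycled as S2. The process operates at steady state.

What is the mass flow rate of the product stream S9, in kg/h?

propylene in S8: m_A = 567×0.720 + (1−0.070)·(1−0.414)·m_A, so m_A = 408.24/0.4550 = 897.19 kg/h.
Product S9 = 0.414×897.19 = 371.44 kg/h.

371.4 kg/h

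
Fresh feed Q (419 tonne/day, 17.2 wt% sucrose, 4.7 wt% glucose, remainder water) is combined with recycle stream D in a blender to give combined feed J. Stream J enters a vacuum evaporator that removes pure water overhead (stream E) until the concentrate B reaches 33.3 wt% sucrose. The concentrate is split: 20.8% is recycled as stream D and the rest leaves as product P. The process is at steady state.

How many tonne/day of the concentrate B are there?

273.3 tonne/day

Overall sucrose balance (none leaves overhead): sucrose in fresh feed = sucrose in product, i.e. 419×0.172 = (1−0.208)·B·0.333.
B = 72.068/(0.333×0.792) = 273.26 tonne/day.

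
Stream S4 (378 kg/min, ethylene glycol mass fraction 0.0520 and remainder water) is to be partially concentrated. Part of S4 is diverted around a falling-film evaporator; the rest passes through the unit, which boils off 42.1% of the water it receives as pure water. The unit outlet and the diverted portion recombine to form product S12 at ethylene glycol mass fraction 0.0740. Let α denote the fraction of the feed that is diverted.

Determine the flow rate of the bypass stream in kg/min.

All 378×0.052 = 19.656 kg/min of ethylene glycol reaches S12, so S12 = 19.656/0.074 = 265.62 kg/min and vapour = 112.38 kg/min.
The evaporator receives (1−α)·378 of feed at 0.948 water and removes 0.421 of that water:
0.421×0.948×(1−α)×378 = 112.38
(1−α) = 112.38/150.86 = 0.7449;  α = 0.2551.
Bypass flow = 0.2551×378 = 96.426 kg/min.

96.43 kg/min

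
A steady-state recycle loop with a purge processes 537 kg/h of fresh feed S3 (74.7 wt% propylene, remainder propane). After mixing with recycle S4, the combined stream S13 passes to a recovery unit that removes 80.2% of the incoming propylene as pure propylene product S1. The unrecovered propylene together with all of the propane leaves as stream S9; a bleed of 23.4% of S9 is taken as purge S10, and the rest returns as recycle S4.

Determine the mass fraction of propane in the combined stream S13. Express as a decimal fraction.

0.5511

propane enters only via S3 and leaves only via the purge: 537×0.253 = 0.234×(propane in S9), and the recovery unit passes all propane, so propane in S13 = propane in S9 = 580.6 kg/h.
propylene in S13: m_A = 537×0.747 + (1−0.234)·(1−0.802)·m_A, so m_A = 401.14/0.8483 = 472.86 kg/h.
S13 = 472.86 + 580.6 = 1053.5 kg/h.
propane fraction in S13 = 580.6/1053.5 = 0.5511.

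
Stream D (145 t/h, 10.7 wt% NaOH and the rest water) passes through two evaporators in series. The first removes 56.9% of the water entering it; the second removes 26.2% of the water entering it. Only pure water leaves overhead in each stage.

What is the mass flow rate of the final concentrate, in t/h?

water in feed = 145×0.893 = 129.49 t/h.
After stage 1: water left = (1−0.569)×129.49 = 55.808; stream total = 71.323 t/h.
After stage 2: water left = (1−0.262)×55.808 = 41.186; final concentrate = 56.701 t/h.

56.7 t/h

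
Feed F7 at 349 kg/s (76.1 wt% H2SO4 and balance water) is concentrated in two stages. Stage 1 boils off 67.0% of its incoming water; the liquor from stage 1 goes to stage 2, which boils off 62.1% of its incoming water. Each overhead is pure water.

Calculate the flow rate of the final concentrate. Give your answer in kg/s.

water in feed = 349×0.239 = 83.411 kg/s.
After stage 1: water left = (1−0.670)×83.411 = 27.526; stream total = 293.11 kg/s.
After stage 2: water left = (1−0.621)×27.526 = 10.432; final concentrate = 276.02 kg/s.

276 kg/s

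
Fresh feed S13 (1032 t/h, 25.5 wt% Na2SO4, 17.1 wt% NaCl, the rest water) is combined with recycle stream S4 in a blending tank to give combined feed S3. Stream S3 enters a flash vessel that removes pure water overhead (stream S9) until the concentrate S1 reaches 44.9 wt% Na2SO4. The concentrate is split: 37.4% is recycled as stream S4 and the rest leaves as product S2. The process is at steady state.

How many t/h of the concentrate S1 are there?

936.3 t/h

Overall Na2SO4 balance (none leaves overhead): Na2SO4 in fresh feed = Na2SO4 in product, i.e. 1032×0.255 = (1−0.374)·S1·0.449.
S1 = 263.16/(0.449×0.626) = 936.27 t/h.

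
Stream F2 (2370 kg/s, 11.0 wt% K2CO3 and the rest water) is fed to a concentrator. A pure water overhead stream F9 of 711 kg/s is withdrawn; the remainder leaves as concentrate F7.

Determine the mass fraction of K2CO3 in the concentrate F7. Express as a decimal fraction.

0.157

K2CO3 is not removed: 2370×0.110 = 260.7 kg/s of K2CO3 enters F7.
Concentrate = 2370 − 711 = 1659 kg/s.
Mass fraction = 260.7/1659 = 0.157.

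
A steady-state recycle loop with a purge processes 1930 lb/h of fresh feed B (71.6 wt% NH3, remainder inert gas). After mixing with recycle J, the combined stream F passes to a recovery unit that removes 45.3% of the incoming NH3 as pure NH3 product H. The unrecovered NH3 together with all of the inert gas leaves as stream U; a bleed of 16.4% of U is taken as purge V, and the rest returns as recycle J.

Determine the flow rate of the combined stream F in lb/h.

inert gas enters only via B and leaves only via the purge: 1930×0.284 = 0.164×(inert gas in U), and the recovery unit passes all inert gas, so inert gas in F = inert gas in U = 3342.2 lb/h.
NH3 in F: m_A = 1930×0.716 + (1−0.164)·(1−0.453)·m_A, so m_A = 1381.9/0.5427 = 2546.3 lb/h.
F = 2546.3 + 3342.2 = 5888.5 lb/h.

5888 lb/h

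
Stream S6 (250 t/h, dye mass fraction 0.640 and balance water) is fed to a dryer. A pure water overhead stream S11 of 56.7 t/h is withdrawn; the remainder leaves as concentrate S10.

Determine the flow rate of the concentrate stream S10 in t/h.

193.3 t/h

Concentrate = 250 − 56.7 = 193.3 t/h.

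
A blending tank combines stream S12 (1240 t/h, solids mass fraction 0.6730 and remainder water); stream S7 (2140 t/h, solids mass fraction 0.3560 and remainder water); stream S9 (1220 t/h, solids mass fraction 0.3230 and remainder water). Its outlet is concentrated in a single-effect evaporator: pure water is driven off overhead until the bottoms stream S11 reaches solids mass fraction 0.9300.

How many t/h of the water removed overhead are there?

solids entering = 1240×0.673 + 2140×0.356 + 1220×0.323 = 1990.4 t/h.
All solids reports to S11, so S11 = 1990.4/0.930 = 2140.2 t/h.
Total feed = 4600 t/h; overhead = 4600 − 2140.2 = 2459.8 t/h.

2460 t/h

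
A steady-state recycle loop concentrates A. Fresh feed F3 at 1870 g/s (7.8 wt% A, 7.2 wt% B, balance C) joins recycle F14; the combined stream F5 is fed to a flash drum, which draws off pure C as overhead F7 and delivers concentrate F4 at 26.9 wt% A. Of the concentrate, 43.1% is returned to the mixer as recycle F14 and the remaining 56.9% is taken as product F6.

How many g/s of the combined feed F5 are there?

Overall A balance (none leaves overhead): A in fresh feed = A in product, i.e. 1870×0.078 = (1−0.431)·F4·0.269.
F4 = 145.86/(0.269×0.569) = 952.95 g/s.
Recycle F14 = 0.431×952.95 = 410.72 g/s.
Combined feed F5 = 1870 + 410.72 = 2280.7 g/s.

2281 g/s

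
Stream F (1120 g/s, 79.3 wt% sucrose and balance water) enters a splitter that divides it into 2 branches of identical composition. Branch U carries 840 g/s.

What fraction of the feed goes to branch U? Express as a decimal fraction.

0.750

Fraction to U = 840/1120 = 0.7500.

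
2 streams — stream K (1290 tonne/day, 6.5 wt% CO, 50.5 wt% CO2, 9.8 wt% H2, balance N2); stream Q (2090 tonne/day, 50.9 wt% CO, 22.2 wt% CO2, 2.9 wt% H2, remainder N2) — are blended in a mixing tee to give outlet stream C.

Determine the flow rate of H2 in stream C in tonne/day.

187 tonne/day

H2 out = H2 in = 1290×0.098 + 2090×0.029 = 187.03 tonne/day.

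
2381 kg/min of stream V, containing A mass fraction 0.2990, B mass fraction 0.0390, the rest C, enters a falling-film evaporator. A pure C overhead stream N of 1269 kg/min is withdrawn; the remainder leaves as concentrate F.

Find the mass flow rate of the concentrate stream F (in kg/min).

Concentrate = 2381 − 1269 = 1112 kg/min.

1112 kg/min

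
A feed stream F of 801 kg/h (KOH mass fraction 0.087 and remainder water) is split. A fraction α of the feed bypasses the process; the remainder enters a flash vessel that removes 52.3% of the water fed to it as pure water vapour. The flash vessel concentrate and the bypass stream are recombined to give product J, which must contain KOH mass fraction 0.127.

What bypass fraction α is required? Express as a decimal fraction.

0.340

All 801×0.087 = 69.687 kg/h of KOH reaches J, so J = 69.687/0.127 = 548.72 kg/h and vapour = 252.28 kg/h.
The evaporator receives (1−α)·801 of feed at 0.913 water and removes 0.523 of that water:
0.523×0.913×(1−α)×801 = 252.28
(1−α) = 252.28/382.48 = 0.6596;  α = 0.3404.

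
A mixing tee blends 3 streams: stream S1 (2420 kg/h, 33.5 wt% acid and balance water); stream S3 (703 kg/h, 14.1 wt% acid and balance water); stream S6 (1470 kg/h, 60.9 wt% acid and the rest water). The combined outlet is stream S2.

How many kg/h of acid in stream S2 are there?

acid out = acid in = 2420×0.335 + 703×0.141 + 1470×0.609 = 1805.1 kg/h.

1805 kg/h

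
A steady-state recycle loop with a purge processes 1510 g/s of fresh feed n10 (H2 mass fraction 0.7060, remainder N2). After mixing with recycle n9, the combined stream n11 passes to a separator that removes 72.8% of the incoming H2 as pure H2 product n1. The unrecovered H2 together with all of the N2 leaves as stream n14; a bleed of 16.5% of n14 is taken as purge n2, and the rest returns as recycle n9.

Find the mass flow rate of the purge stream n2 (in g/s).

505.8 g/s

N2 enters only via n10 and leaves only via the purge: 1510×0.294 = 0.165×(N2 in n14), and the separator passes all N2, so N2 in n11 = N2 in n14 = 2690.5 g/s.
H2 in n11: m_A = 1510×0.706 + (1−0.165)·(1−0.728)·m_A, so m_A = 1066.1/0.7729 = 1379.3 g/s.
n14 = (1−0.728)×1379.3 + 2690.5 = 3065.7 g/s.
Purge n2 = 0.165×3065.7 = 505.84 g/s.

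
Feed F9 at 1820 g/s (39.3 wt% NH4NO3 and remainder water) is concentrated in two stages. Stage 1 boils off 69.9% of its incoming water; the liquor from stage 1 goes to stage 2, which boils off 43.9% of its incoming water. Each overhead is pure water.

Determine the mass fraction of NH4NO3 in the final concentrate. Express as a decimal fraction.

water in feed = 1820×0.607 = 1104.7 g/s.
After stage 1: water left = (1−0.699)×1104.7 = 332.53; stream total = 1047.8 g/s.
After stage 2: water left = (1−0.439)×332.53 = 186.55; final concentrate = 901.81 g/s.
NH4NO3 fraction = 715.26/901.81 = 0.793.

0.793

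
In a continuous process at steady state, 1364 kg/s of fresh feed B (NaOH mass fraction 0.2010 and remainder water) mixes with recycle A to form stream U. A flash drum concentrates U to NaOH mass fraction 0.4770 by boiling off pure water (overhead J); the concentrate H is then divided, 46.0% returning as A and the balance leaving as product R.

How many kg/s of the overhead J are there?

Overall NaOH balance (none leaves overhead): NaOH in fresh feed = NaOH in product, i.e. 1364×0.201 = (1−0.460)·H·0.477.
H = 274.16/(0.477×0.540) = 1064.4 kg/s.
Recycle A = 0.460×1064.4 = 489.62 kg/s.
Combined feed U = 1364 + 489.62 = 1853.6 kg/s.
Overhead J = U − H = 1853.6 − 1064.4 = 789.23 kg/s.

789.2 kg/s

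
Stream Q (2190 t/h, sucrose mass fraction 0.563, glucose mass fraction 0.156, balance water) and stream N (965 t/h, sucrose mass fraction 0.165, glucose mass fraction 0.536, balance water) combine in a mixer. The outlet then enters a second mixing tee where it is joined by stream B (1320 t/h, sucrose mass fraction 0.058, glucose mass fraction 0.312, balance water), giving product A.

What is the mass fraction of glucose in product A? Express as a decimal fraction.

0.284

Overall, product flow = 4475 t/h.
glucose in = 2190×0.156 + 965×0.536 + 1320×0.312 = 1270.7 t/h.
glucose fraction in A = 0.284.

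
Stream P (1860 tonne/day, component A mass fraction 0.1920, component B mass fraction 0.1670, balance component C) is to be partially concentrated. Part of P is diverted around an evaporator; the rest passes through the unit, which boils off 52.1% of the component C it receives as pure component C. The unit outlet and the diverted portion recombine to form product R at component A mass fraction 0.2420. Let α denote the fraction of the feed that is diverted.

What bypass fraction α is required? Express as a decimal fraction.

All 1860×0.192 = 357.12 tonne/day of component A reaches R, so R = 357.12/0.242 = 1475.7 tonne/day and vapour = 384.3 tonne/day.
The evaporator receives (1−α)·1860 of feed at 0.641 component C and removes 0.521 of that component C:
0.521×0.641×(1−α)×1860 = 384.3
(1−α) = 384.3/621.17 = 0.6187;  α = 0.3813.

0.381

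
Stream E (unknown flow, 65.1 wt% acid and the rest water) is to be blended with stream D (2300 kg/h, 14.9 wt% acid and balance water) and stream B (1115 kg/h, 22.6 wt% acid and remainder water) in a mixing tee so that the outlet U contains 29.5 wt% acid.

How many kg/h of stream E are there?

Let E be the unknown flow. Total out = 3415 + E.
acid balance: 594.69 + 0.651·E = 0.295·(3415 + E)
(0.651 − 0.295)·E = 0.295×3415 − 594.69 = 412.73
E = 412.73 / 0.356 = 1159.4 kg/h

1159 kg/h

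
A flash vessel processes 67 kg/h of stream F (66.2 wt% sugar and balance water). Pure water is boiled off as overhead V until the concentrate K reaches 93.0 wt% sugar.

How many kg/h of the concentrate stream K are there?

47.69 kg/h

sugar is conserved: 67×0.662 = 44.354 kg/h all reports to the concentrate.
Concentrate = 44.354/(target fraction) = 47.692 kg/h.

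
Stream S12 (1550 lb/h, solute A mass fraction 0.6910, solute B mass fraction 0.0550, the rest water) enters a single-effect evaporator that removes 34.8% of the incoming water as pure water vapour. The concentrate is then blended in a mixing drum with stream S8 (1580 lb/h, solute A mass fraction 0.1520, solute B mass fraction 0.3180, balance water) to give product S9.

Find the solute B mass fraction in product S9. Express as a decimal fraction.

Vapour removed = 0.348×0.254×1550 = 137.01 lb/h; concentrate = 1413 lb/h.
solute B reaching the mixer = 85.25 (from concentrate) + 1580×0.318 = 587.69 lb/h.
Product flow = 1413 + 1580 = 2993 lb/h; solute B fraction = 0.1964.

0.1964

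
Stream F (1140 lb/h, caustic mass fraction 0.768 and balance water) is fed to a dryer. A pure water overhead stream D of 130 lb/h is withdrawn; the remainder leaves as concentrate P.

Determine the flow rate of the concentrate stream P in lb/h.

1010 lb/h

Concentrate = 1140 − 130 = 1010 lb/h.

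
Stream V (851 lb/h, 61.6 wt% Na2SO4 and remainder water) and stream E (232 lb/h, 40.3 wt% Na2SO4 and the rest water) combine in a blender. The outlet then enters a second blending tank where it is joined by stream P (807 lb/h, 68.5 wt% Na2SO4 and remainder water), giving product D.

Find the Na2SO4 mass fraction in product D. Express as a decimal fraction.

0.619

Overall, product flow = 1890 lb/h.
Na2SO4 in = 851×0.616 + 232×0.403 + 807×0.685 = 1170.5 lb/h.
Na2SO4 fraction in D = 0.619.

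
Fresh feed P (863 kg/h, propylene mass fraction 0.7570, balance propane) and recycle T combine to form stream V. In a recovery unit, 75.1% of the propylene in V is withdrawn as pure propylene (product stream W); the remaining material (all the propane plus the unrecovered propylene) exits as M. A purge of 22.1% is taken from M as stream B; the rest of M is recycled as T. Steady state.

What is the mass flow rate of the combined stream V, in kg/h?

propane enters only via P and leaves only via the purge: 863×0.243 = 0.221×(propane in M), and the recovery unit passes all propane, so propane in V = propane in M = 948.91 kg/h.
propylene in V: m_A = 863×0.757 + (1−0.221)·(1−0.751)·m_A, so m_A = 653.29/0.8060 = 810.51 kg/h.
V = 810.51 + 948.91 = 1759.4 kg/h.

1759 kg/h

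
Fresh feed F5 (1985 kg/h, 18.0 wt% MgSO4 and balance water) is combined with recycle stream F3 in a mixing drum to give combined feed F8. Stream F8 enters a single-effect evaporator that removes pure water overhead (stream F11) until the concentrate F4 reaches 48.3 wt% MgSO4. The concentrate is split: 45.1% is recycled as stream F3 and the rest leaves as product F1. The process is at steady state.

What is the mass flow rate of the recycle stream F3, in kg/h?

607.7 kg/h

Overall MgSO4 balance (none leaves overhead): MgSO4 in fresh feed = MgSO4 in product, i.e. 1985×0.180 = (1−0.451)·F4·0.483.
F4 = 357.3/(0.483×0.549) = 1347.5 kg/h.
Recycle F3 = 0.451×1347.5 = 607.7 kg/h.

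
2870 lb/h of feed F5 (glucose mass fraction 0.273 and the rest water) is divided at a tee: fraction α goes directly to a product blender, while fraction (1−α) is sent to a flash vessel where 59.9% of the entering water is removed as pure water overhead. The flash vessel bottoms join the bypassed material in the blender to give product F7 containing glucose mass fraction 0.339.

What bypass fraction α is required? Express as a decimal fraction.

0.553

All 2870×0.273 = 783.51 lb/h of glucose reaches F7, so F7 = 783.51/0.339 = 2311.2 lb/h and vapour = 558.76 lb/h.
The evaporator receives (1−α)·2870 of feed at 0.727 water and removes 0.599 of that water:
0.599×0.727×(1−α)×2870 = 558.76
(1−α) = 558.76/1249.8 = 0.4471;  α = 0.5529.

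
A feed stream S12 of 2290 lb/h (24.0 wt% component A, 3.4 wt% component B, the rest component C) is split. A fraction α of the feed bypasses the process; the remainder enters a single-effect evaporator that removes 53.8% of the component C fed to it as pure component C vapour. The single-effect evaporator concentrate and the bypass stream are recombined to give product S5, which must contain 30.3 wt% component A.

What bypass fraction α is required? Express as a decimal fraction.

All 2290×0.240 = 549.6 lb/h of component A reaches S5, so S5 = 549.6/0.303 = 1813.9 lb/h and vapour = 476.14 lb/h.
The evaporator receives (1−α)·2290 of feed at 0.726 component C and removes 0.538 of that component C:
0.538×0.726×(1−α)×2290 = 476.14
(1−α) = 476.14/894.45 = 0.5323;  α = 0.4677.

0.468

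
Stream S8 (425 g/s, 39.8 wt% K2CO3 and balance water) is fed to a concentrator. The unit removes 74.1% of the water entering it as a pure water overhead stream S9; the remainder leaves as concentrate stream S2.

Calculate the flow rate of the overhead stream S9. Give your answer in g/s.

189.6 g/s

water entering = 425×0.602 = 255.85 g/s; overhead removed = 0.741×255.85 = 189.58 g/s.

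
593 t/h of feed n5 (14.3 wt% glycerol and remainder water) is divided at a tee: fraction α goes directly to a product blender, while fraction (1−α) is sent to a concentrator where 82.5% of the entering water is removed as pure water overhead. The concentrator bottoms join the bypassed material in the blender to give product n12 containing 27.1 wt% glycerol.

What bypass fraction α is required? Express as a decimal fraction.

All 593×0.143 = 84.799 t/h of glycerol reaches n12, so n12 = 84.799/0.271 = 312.91 t/h and vapour = 280.09 t/h.
The evaporator receives (1−α)·593 of feed at 0.857 water and removes 0.825 of that water:
0.825×0.857×(1−α)×593 = 280.09
(1−α) = 280.09/419.27 = 0.6680;  α = 0.3320.

0.332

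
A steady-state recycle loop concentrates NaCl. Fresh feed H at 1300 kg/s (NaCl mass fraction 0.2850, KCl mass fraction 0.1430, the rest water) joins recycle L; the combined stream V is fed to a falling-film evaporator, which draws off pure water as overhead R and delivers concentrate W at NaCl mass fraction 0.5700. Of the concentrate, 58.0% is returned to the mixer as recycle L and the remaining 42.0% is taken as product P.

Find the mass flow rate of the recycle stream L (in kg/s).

Overall NaCl balance (none leaves overhead): NaCl in fresh feed = NaCl in product, i.e. 1300×0.285 = (1−0.580)·W·0.570.
W = 370.5/(0.570×0.420) = 1547.6 kg/s.
Recycle L = 0.580×1547.6 = 897.62 kg/s.

897.6 kg/s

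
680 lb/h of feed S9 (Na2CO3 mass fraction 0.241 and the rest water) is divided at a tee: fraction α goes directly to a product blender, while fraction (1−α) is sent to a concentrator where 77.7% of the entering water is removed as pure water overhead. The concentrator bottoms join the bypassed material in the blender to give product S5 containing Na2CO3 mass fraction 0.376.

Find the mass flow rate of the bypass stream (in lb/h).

All 680×0.241 = 163.88 lb/h of Na2CO3 reaches S5, so S5 = 163.88/0.376 = 435.85 lb/h and vapour = 244.15 lb/h.
The evaporator receives (1−α)·680 of feed at 0.759 water and removes 0.777 of that water:
0.777×0.759×(1−α)×680 = 244.15
(1−α) = 244.15/401.03 = 0.6088;  α = 0.3912.
Bypass flow = 0.3912×680 = 266.01 lb/h.

266 lb/h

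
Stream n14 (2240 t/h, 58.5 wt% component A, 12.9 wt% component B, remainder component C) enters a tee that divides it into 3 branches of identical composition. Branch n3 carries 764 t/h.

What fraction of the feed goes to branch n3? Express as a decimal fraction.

Fraction to n3 = 764/2240 = 0.3411.

0.341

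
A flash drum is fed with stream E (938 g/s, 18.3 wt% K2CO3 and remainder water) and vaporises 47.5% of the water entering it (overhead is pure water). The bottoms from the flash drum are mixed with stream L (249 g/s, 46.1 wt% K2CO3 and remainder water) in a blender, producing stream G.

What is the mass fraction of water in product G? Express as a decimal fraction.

Vapour removed = 0.475×0.817×938 = 364.01 g/s; concentrate = 573.99 g/s.
water reaching the mixer = 402.33 (from concentrate) + 249×0.539 = 536.54 g/s.
Product flow = 573.99 + 249 = 822.99 g/s; water fraction = 0.6519.

0.6519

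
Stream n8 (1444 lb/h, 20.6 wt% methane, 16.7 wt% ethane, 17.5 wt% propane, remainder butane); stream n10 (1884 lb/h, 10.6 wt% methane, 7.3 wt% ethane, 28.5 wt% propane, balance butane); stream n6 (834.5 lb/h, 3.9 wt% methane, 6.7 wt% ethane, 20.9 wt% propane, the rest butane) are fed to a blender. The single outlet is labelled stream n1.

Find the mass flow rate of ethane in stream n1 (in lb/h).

434.6 lb/h

ethane out = ethane in = 1444×0.167 + 1884×0.073 + 834.5×0.067 = 434.59 lb/h.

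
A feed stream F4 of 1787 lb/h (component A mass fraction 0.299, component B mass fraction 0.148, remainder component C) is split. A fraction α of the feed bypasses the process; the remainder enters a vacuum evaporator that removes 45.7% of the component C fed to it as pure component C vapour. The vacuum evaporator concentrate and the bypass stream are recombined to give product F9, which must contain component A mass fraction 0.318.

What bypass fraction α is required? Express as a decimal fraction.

0.764

All 1787×0.299 = 534.31 lb/h of component A reaches F9, so F9 = 534.31/0.318 = 1680.2 lb/h and vapour = 106.77 lb/h.
The evaporator receives (1−α)·1787 of feed at 0.553 component C and removes 0.457 of that component C:
0.457×0.553×(1−α)×1787 = 106.77
(1−α) = 106.77/451.61 = 0.2364;  α = 0.7636.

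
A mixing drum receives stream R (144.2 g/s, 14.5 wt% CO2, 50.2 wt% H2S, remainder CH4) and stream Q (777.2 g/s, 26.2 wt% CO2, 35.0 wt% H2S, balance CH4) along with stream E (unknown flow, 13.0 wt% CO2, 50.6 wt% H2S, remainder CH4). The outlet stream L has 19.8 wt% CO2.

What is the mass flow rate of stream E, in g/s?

Let E be the unknown flow. Total out = 921.4 + E.
CO2 balance: 224.54 + 0.130·E = 0.198·(921.4 + E)
(0.130 − 0.198)·E = 0.198×921.4 − 224.54 = -42.098
E = -42.098 / -0.068 = 619.09 g/s

619.1 g/s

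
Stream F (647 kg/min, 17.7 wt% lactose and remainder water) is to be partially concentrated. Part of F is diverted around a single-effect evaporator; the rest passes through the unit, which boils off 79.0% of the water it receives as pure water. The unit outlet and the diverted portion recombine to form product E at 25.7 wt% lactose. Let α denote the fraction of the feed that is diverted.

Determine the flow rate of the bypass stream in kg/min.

337.2 kg/min

All 647×0.177 = 114.52 kg/min of lactose reaches E, so E = 114.52/0.257 = 445.6 kg/min and vapour = 201.4 kg/min.
The evaporator receives (1−α)·647 of feed at 0.823 water and removes 0.790 of that water:
0.790×0.823×(1−α)×647 = 201.4
(1−α) = 201.4/420.66 = 0.4788;  α = 0.5212.
Bypass flow = 0.5212×647 = 337.23 kg/min.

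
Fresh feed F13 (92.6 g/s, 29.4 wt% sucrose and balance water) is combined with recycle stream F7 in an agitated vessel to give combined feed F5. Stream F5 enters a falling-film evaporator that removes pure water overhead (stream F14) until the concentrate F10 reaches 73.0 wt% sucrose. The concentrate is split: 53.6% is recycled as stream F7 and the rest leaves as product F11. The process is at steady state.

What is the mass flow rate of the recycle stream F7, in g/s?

43.08 g/s

Overall sucrose balance (none leaves overhead): sucrose in fresh feed = sucrose in product, i.e. 92.6×0.294 = (1−0.536)·F10·0.730.
F10 = 27.224/(0.730×0.464) = 80.374 g/s.
Recycle F7 = 0.536×80.374 = 43.081 g/s.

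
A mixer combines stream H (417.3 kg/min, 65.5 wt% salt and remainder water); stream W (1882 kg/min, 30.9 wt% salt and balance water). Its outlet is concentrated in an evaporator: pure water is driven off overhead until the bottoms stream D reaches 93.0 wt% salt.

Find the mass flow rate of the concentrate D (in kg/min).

salt entering = 417.3×0.655 + 1882×0.309 = 854.87 kg/min.
All salt reports to D, so D = 854.87/0.930 = 919.21 kg/min.

919.2 kg/min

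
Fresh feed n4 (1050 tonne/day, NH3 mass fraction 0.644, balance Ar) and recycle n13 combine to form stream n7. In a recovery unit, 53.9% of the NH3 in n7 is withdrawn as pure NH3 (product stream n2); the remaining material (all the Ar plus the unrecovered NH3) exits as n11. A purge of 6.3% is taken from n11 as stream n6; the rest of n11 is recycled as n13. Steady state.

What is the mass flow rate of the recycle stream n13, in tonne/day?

Ar enters only via n4 and leaves only via the purge: 1050×0.356 = 0.063×(Ar in n11), and the recovery unit passes all Ar, so Ar in n7 = Ar in n11 = 5933.3 tonne/day.
NH3 in n7: m_A = 1050×0.644 + (1−0.063)·(1−0.539)·m_A, so m_A = 676.2/0.5680 = 1190.4 tonne/day.
n11 = (1−0.539)×1190.4 + 5933.3 = 6482.1 tonne/day.
Recycle n13 = (1−0.063)×6482.1 = 6073.7 tonne/day.

6074 tonne/day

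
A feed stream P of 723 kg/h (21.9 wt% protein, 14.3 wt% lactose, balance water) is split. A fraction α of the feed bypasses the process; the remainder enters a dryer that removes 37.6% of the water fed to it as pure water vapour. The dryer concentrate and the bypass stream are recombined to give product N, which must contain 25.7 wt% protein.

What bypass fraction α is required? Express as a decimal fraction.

All 723×0.219 = 158.34 kg/h of protein reaches N, so N = 158.34/0.257 = 616.1 kg/h and vapour = 106.9 kg/h.
The evaporator receives (1−α)·723 of feed at 0.638 water and removes 0.376 of that water:
0.376×0.638×(1−α)×723 = 106.9
(1−α) = 106.9/173.44 = 0.6164;  α = 0.3836.

0.384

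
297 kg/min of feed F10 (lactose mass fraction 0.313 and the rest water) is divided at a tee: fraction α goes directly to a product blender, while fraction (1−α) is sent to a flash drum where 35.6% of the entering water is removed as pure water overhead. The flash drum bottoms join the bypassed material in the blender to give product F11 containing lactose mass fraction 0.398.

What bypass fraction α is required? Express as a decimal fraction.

0.127

All 297×0.313 = 92.961 kg/min of lactose reaches F11, so F11 = 92.961/0.398 = 233.57 kg/min and vapour = 63.43 kg/min.
The evaporator receives (1−α)·297 of feed at 0.687 water and removes 0.356 of that water:
0.356×0.687×(1−α)×297 = 63.43
(1−α) = 63.43/72.638 = 0.8732;  α = 0.1268.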